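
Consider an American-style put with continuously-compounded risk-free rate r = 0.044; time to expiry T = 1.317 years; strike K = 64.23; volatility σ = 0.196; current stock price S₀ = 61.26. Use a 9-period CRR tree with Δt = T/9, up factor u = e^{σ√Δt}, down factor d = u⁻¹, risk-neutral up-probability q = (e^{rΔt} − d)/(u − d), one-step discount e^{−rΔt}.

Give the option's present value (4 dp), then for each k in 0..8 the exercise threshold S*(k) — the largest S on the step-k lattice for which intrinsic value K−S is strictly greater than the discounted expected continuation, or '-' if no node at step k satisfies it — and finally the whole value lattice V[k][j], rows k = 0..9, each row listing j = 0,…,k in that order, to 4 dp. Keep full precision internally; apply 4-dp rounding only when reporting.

Δt=0.14633, u=1.07786, d=0.92776, q=0.52430, disc=e^(-rΔt)=0.99358
k=9 terminal: V=max(K-S,0) → 33.0326 27.9855 22.1218 15.3095 7.3951 0.0000 0.0000 0.0000 0.0000 0.0000
k=8: j=0 S=33.6264 intr=30.6036 cont=30.1914 V=30.6036[EX]; j=1 S=39.0665 intr=25.1635 cont=24.7513 V=25.1635[EX]; j=2 S=45.3867 intr=18.8433 cont=18.4311 V=18.8433[EX]; j=3 S=52.7294 intr=11.5006 cont=11.0884 V=11.5006[EX]; j=4 S=61.2600 intr=2.9700 cont=3.4953 V=3.4953[hold]; j=5 S=71.1707 intr=0.0000 cont=0.0000 V=0.0000[hold]; j=6 S=82.6847 intr=0.0000 cont=0.0000 V=0.0000[hold]; j=7 S=96.0615 intr=0.0000 cont=0.0000 V=0.0000[hold]; j=8 S=111.6024 intr=0.0000 cont=0.0000 V=0.0000[hold]  S*(8)=52.7294
k=7: j=0 S=36.2445 intr=27.9855 cont=27.5732 V=27.9855[EX]; j=1 S=42.1082 intr=22.1218 cont=21.7096 V=22.1218[EX]; j=2 S=48.9205 intr=15.3095 cont=14.8973 V=15.3095[EX]; j=3 S=56.8349 intr=7.3951 cont=7.2565 V=7.3951[EX]; j=4 S=66.0297 intr=0.0000 cont=1.6520 V=1.6520[hold]; j=5 S=76.7120 intr=0.0000 cont=0.0000 V=0.0000[hold]; j=6 S=89.1225 intr=0.0000 cont=0.0000 V=0.0000[hold]; j=7 S=103.5408 intr=0.0000 cont=0.0000 V=0.0000[hold]  S*(7)=56.8349
k=6: j=0 S=39.0665 intr=25.1635 cont=24.7513 V=25.1635[EX]; j=1 S=45.3867 intr=18.8433 cont=18.4311 V=18.8433[EX]; j=2 S=52.7294 intr=11.5006 cont=11.0884 V=11.5006[EX]; j=3 S=61.2600 intr=2.9700 cont=4.3559 V=4.3559[hold]; j=4 S=71.1707 intr=0.0000 cont=0.7808 V=0.7808[hold]; j=5 S=82.6847 intr=0.0000 cont=0.0000 V=0.0000[hold]; j=6 S=96.0615 intr=0.0000 cont=0.0000 V=0.0000[hold]  S*(6)=52.7294
k=5: j=0 S=42.1082 intr=22.1218 cont=21.7096 V=22.1218[EX]; j=1 S=48.9205 intr=15.3095 cont=14.8973 V=15.3095[EX]; j=2 S=56.8349 intr=7.3951 cont=7.7049 V=7.7049[hold]; j=3 S=66.0297 intr=0.0000 cont=2.4656 V=2.4656[hold]; j=4 S=76.7120 intr=0.0000 cont=0.3691 V=0.3691[hold]; j=5 S=89.1225 intr=0.0000 cont=0.0000 V=0.0000[hold]  S*(5)=48.9205
k=4: j=0 S=45.3867 intr=18.8433 cont=18.4311 V=18.8433[EX]; j=1 S=52.7294 intr=11.5006 cont=11.2497 V=11.5006[EX]; j=2 S=61.2600 intr=2.9700 cont=4.9261 V=4.9261[hold]; j=3 S=71.1707 intr=0.0000 cont=1.3576 V=1.3576[hold]; j=4 S=82.6847 intr=0.0000 cont=0.1744 V=0.1744[hold]  S*(4)=52.7294
k=3: j=0 S=48.9205 intr=15.3095 cont=14.8973 V=15.3095[EX]; j=1 S=56.8349 intr=7.3951 cont=8.0019 V=8.0019[hold]; j=2 S=66.0297 intr=0.0000 cont=3.0355 V=3.0355[hold]; j=3 S=76.7120 intr=0.0000 cont=0.7325 V=0.7325[hold]  S*(3)=48.9205
k=2: j=0 S=52.7294 intr=11.5006 cont=11.4045 V=11.5006[EX]; j=1 S=61.2600 intr=2.9700 cont=5.3634 V=5.3634[hold]; j=2 S=71.1707 intr=0.0000 cont=1.8163 V=1.8163[hold]  S*(2)=52.7294
k=1: j=0 S=56.8349 intr=7.3951 cont=8.2297 V=8.2297[hold]; j=1 S=66.0297 intr=0.0000 cont=3.4812 V=3.4812[hold]  S*(1)=-
k=0: j=0 S=61.2600 intr=2.9700 cont=5.7032 V=5.7032[hold]  S*(0)=-

price = 5.7032
boundary = - - 52.7294 48.9205 52.7294 48.9205 52.7294 56.8349 52.7294
tree:
5.7032
8.2297 3.4812
11.5006 5.3634 1.8163
15.3095 8.0019 3.0355 0.7325
18.8433 11.5006 4.9261 1.3576 0.1744
22.1218 15.3095 7.7049 2.4656 0.3691 0.0000
25.1635 18.8433 11.5006 4.3559 0.7808 0.0000 0.0000
27.9855 22.1218 15.3095 7.3951 1.6520 0.0000 0.0000 0.0000
30.6036 25.1635 18.8433 11.5006 3.4953 0.0000 0.0000 0.0000 0.0000
33.0326 27.9855 22.1218 15.3095 7.3951 0.0000 0.0000 0.0000 0.0000 0.0000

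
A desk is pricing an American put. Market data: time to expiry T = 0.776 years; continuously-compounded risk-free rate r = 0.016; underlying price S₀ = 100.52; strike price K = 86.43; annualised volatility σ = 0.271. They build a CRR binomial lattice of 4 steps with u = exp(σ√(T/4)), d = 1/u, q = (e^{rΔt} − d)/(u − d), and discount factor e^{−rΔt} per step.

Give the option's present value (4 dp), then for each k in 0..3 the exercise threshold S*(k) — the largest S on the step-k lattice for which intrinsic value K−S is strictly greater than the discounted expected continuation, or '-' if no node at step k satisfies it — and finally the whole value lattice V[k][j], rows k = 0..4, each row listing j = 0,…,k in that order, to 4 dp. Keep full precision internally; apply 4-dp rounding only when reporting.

price = 3.6450
boundary = - - - 70.2645
tree:
3.6450
6.1469 0.9925
10.1297 1.9264 0.0000
16.1655 3.7391 0.0000 0.0000
24.0712 7.2574 0.0000 0.0000 0.0000

Δt=0.19400, u=1.12678, d=0.88749, q=0.48319, disc=e^(-rΔt)=0.99690
k=4 terminal: V=max(K-S,0) → 24.0712 7.2574 0.0000 0.0000 0.0000
k=3: j=0 S=70.2645 intr=16.1655 cont=15.8976 V=16.1655[EX]; j=1 S=89.2100 intr=0.0000 cont=3.7391 V=3.7391[hold]; j=2 S=113.2638 intr=0.0000 cont=0.0000 V=0.0000[hold]; j=3 S=143.8033 intr=0.0000 cont=0.0000 V=0.0000[hold]  S*(3)=70.2645
k=2: j=0 S=79.1726 intr=7.2574 cont=10.1297 V=10.1297[hold]; j=1 S=100.5200 intr=0.0000 cont=1.9264 V=1.9264[hold]; j=2 S=127.6233 intr=0.0000 cont=0.0000 V=0.0000[hold]  S*(2)=-
k=1: j=0 S=89.2100 intr=0.0000 cont=6.1469 V=6.1469[hold]; j=1 S=113.2638 intr=0.0000 cont=0.9925 V=0.9925[hold]  S*(1)=-
k=0: j=0 S=100.5200 intr=0.0000 cont=3.6450 V=3.6450[hold]  S*(0)=-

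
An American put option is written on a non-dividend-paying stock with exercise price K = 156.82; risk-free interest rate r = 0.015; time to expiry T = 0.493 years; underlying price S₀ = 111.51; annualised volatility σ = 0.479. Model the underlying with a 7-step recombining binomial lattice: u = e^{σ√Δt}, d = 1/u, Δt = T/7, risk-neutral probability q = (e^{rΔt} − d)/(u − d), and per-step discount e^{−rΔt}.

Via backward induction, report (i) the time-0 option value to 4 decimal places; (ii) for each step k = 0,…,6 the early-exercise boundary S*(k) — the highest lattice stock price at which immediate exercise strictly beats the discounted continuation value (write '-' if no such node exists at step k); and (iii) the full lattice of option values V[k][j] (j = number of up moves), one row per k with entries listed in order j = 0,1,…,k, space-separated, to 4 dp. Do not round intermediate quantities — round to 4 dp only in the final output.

price = 48.1564
boundary = - - 86.4768 76.1540 86.4768 98.1989 111.5100
tree:
48.1564
59.1780 35.9552
70.3432 46.8410 23.8784
80.6660 58.6435 33.7646 12.8908
89.7566 70.3432 45.7084 20.5013 4.4202
97.7620 80.6660 58.6211 31.3897 8.3870 0.0000
104.8118 89.7566 70.3432 45.3100 15.9136 0.0000 0.0000
111.0201 97.7620 80.6660 58.6211 30.1946 0.0000 0.0000 0.0000

Δt=0.07043, u=1.13555, d=0.88063, q=0.47241, disc=e^(-rΔt)=0.99894
k=7 terminal: V=max(K-S,0) → 111.0201 97.7620 80.6660 58.6211 30.1946 0.0000 0.0000 0.0000
k=6: j=0 S=52.0082 intr=104.8118 cont=104.6462 V=104.8118[EX]; j=1 S=67.0634 intr=89.7566 cont=89.5910 V=89.7566[EX]; j=2 S=86.4768 intr=70.3432 cont=70.1776 V=70.3432[EX]; j=3 S=111.5100 intr=45.3100 cont=45.1444 V=45.3100[EX]; j=4 S=143.7897 intr=13.0303 cont=15.9136 V=15.9136[hold]; j=5 S=185.4137 intr=0.0000 cont=0.0000 V=0.0000[hold]; j=6 S=239.0870 intr=0.0000 cont=0.0000 V=0.0000[hold]  S*(6)=111.5100
k=5: j=0 S=59.0580 intr=97.7620 cont=97.5964 V=97.7620[EX]; j=1 S=76.1540 intr=80.6660 cont=80.5004 V=80.6660[EX]; j=2 S=98.1989 intr=58.6211 cont=58.4555 V=58.6211[EX]; j=3 S=126.6254 intr=30.1946 cont=31.3897 V=31.3897[hold]; j=4 S=163.2807 intr=0.0000 cont=8.3870 V=8.3870[hold]; j=5 S=210.5469 intr=0.0000 cont=0.0000 V=0.0000[hold]  S*(5)=98.1989
k=4: j=0 S=67.0634 intr=89.7566 cont=89.5910 V=89.7566[EX]; j=1 S=86.4768 intr=70.3432 cont=70.1776 V=70.3432[EX]; j=2 S=111.5100 intr=45.3100 cont=45.7084 V=45.7084[hold]; j=3 S=143.7897 intr=13.0303 cont=20.5013 V=20.5013[hold]; j=4 S=185.4137 intr=0.0000 cont=4.4202 V=4.4202[hold]  S*(4)=86.4768
k=3: j=0 S=76.1540 intr=80.6660 cont=80.5004 V=80.6660[EX]; j=1 S=98.1989 intr=58.6211 cont=58.6435 V=58.6435[hold]; j=2 S=126.6254 intr=30.1946 cont=33.7646 V=33.7646[hold]; j=3 S=163.2807 intr=0.0000 cont=12.8908 V=12.8908[hold]  S*(3)=76.1540
k=2: j=0 S=86.4768 intr=70.3432 cont=70.1882 V=70.3432[EX]; j=1 S=111.5100 intr=45.3100 cont=46.8410 V=46.8410[hold]; j=2 S=143.7897 intr=13.0303 cont=23.8784 V=23.8784[hold]  S*(2)=86.4768
k=1: j=0 S=98.1989 intr=58.6211 cont=59.1780 V=59.1780[hold]; j=1 S=126.6254 intr=30.1946 cont=35.9552 V=35.9552[hold]  S*(1)=-
k=0: j=0 S=111.5100 intr=45.3100 cont=48.1564 V=48.1564[hold]  S*(0)=-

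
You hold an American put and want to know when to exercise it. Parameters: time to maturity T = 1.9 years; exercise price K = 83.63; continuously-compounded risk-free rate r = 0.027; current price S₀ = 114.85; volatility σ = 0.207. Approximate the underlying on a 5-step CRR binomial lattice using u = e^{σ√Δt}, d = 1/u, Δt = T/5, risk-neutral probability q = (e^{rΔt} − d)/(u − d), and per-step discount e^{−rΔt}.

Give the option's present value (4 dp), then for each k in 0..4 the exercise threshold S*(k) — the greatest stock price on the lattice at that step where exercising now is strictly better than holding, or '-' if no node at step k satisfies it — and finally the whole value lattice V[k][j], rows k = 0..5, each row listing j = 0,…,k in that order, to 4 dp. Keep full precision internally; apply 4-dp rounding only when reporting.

Δt=0.38000  u=1.13610  d=0.88020  q=0.50844  discount=0.98979
step 5 (expiry): payoffs max(K−S,0) = 22.9502 5.3089 0.0000 0.0000 0.0000 0.0000
step 4: (k=4,j=0): S=68.9384, (K−S)⁺=14.6916, hold=13.8379 ⇒ V=14.6916 exercise | (k=4,j=1): S=88.9808, (K−S)⁺=0.0000, hold=2.5830 ⇒ V=2.5830 continue | (k=4,j=2): S=114.8500, (K−S)⁺=0.0000, hold=0.0000 ⇒ V=0.0000 continue | (k=4,j=3): S=148.2402, (K−S)⁺=0.0000, hold=0.0000 ⇒ V=0.0000 continue | (k=4,j=4): S=191.3378, (K−S)⁺=0.0000, hold=0.0000 ⇒ V=0.0000 continue  boundary S*=68.9384
step 3: (k=3,j=0): S=78.3211, (K−S)⁺=5.3089, hold=8.4479 ⇒ V=8.4479 continue | (k=3,j=1): S=101.0912, (K−S)⁺=0.0000, hold=1.2567 ⇒ V=1.2567 continue | (k=3,j=2): S=130.4813, (K−S)⁺=0.0000, hold=0.0000 ⇒ V=0.0000 continue | (k=3,j=3): S=168.4160, (K−S)⁺=0.0000, hold=0.0000 ⇒ V=0.0000 continue  boundary S*=-
step 2: (k=2,j=0): S=88.9808, (K−S)⁺=0.0000, hold=4.7427 ⇒ V=4.7427 continue | (k=2,j=1): S=114.8500, (K−S)⁺=0.0000, hold=0.6115 ⇒ V=0.6115 continue | (k=2,j=2): S=148.2402, (K−S)⁺=0.0000, hold=0.0000 ⇒ V=0.0000 continue  boundary S*=-
step 1: (k=1,j=0): S=101.0912, (K−S)⁺=0.0000, hold=2.6152 ⇒ V=2.6152 continue | (k=1,j=1): S=130.4813, (K−S)⁺=0.0000, hold=0.2975 ⇒ V=0.2975 continue  boundary S*=-
step 0: (k=0,j=0): S=114.8500, (K−S)⁺=0.0000, hold=1.4221 ⇒ V=1.4221 continue  boundary S*=-

price = 1.4221
boundary = - - - - 68.9384
tree:
1.4221
2.6152 0.2975
4.7427 0.6115 0.0000
8.4479 1.2567 0.0000 0.0000
14.6916 2.5830 0.0000 0.0000 0.0000
22.9502 5.3089 0.0000 0.0000 0.0000 0.0000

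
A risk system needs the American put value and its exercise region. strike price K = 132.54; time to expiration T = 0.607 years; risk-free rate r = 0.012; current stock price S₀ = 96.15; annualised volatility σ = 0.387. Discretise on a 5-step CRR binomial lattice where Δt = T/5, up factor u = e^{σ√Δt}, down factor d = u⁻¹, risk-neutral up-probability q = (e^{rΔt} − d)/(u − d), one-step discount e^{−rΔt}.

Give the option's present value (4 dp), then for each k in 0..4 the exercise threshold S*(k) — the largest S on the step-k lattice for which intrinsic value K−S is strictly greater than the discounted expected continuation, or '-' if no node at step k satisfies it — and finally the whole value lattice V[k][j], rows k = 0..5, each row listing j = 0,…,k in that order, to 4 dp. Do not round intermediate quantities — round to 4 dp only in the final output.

price = 38.5275
boundary = - - 73.4224 84.0212 96.1500
tree:
38.5275
48.7406 27.2094
59.1176 37.2704 16.0267
68.3795 48.5188 24.7890 6.2637
76.4730 59.1176 36.3900 11.8742 0.0000
83.5455 68.3795 48.5188 22.5103 0.0000 0.0000

params: Δt=0.12140 u=1.14435 d=0.87386 q=0.47173 e^(-rΔt)=0.99854
t_5 payoffs: 83.5455 68.3795 48.5188 22.5103 0.0000 0.0000
t_4: node(4,0) S=56.0670 payoff=76.4730 vs cont=76.2800 → 76.4730 [stop]  node(4,1) S=73.4224 payoff=59.1176 vs cont=58.9247 → 59.1176 [stop]  node(4,2) S=96.1500 payoff=36.3900 vs cont=36.1971 → 36.3900 [stop]  node(4,3) S=125.9129 payoff=6.6271 vs cont=11.8742 → 11.8742 [wait]  node(4,4) S=164.8888 payoff=0.0000 vs cont=0.0000 → 0.0000 [wait]  ⇒ S*(4)=96.1500
t_3: node(3,0) S=64.1605 payoff=68.3795 vs cont=68.1865 → 68.3795 [stop]  node(3,1) S=84.0212 payoff=48.5188 vs cont=48.3259 → 48.5188 [stop]  node(3,2) S=110.0297 payoff=22.5103 vs cont=24.7890 → 24.7890 [wait]  node(3,3) S=144.0890 payoff=0.0000 vs cont=6.2637 → 6.2637 [wait]  ⇒ S*(3)=84.0212
t_2: node(2,0) S=73.4224 payoff=59.1176 vs cont=58.9247 → 59.1176 [stop]  node(2,1) S=96.1500 payoff=36.3900 vs cont=37.2704 → 37.2704 [wait]  node(2,2) S=125.9129 payoff=6.6271 vs cont=16.0267 → 16.0267 [wait]  ⇒ S*(2)=73.4224
t_1: node(1,0) S=84.0212 payoff=48.5188 vs cont=48.7406 → 48.7406 [wait]  node(1,1) S=110.0297 payoff=22.5103 vs cont=27.2094 → 27.2094 [wait]  ⇒ S*(1)=-
t_0: node(0,0) S=96.1500 payoff=36.3900 vs cont=38.5275 → 38.5275 [wait]  ⇒ S*(0)=-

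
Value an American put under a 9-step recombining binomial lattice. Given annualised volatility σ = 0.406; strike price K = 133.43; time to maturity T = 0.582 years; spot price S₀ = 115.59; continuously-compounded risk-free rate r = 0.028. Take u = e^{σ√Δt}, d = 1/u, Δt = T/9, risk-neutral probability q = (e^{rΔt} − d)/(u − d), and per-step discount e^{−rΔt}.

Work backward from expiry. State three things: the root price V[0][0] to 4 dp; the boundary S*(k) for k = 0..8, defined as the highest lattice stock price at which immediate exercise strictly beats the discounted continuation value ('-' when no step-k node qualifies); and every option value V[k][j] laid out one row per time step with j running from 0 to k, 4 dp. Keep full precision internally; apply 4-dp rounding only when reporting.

price = 24.7882
boundary = - - - 84.8018 76.4833 84.8018 94.0250 104.2514 115.5900
tree:
24.7882
31.9686 17.1946
40.0415 23.4465 10.5664
48.6282 30.9996 15.4489 5.3793
56.9467 39.5794 21.9311 8.5676 1.9863
64.4492 48.6282 30.0410 13.3317 3.4997 0.3737
71.2158 56.9467 39.4050 20.1295 6.1046 0.7242 0.0000
77.3186 64.4492 48.6282 29.1786 10.5178 1.4032 0.0000 0.0000
82.8228 71.2158 56.9467 39.4050 17.8400 2.7189 0.0000 0.0000 0.0000
87.7870 77.3186 64.4492 48.6282 29.1786 5.2682 0.0000 0.0000 0.0000 0.0000

Δt=0.06467  u=1.10876  d=0.90191  q=0.48297  discount=0.99819
step 9 (expiry): payoffs max(K−S,0) = 87.7870 77.3186 64.4492 48.6282 29.1786 5.2682 0.0000 0.0000 0.0000 0.0000
step 8: (k=8,j=0): S=50.6072, (K−S)⁺=82.8228, hold=82.5814 ⇒ V=82.8228 exercise | (k=8,j=1): S=62.2142, (K−S)⁺=71.2158, hold=70.9744 ⇒ V=71.2158 exercise | (k=8,j=2): S=76.4833, (K−S)⁺=56.9467, hold=56.7053 ⇒ V=56.9467 exercise | (k=8,j=3): S=94.0250, (K−S)⁺=39.4050, hold=39.1636 ⇒ V=39.4050 exercise | (k=8,j=4): S=115.5900, (K−S)⁺=17.8400, hold=17.5986 ⇒ V=17.8400 exercise | (k=8,j=5): S=142.1010, (K−S)⁺=0.0000, hold=2.7189 ⇒ V=2.7189 continue | (k=8,j=6): S=174.6924, (K−S)⁺=0.0000, hold=0.0000 ⇒ V=0.0000 continue | (k=8,j=7): S=214.7588, (K−S)⁺=0.0000, hold=0.0000 ⇒ V=0.0000 continue | (k=8,j=8): S=264.0145, (K−S)⁺=0.0000, hold=0.0000 ⇒ V=0.0000 continue  boundary S*=115.5900
step 7: (k=7,j=0): S=56.1114, (K−S)⁺=77.3186, hold=77.0772 ⇒ V=77.3186 exercise | (k=7,j=1): S=68.9808, (K−S)⁺=64.4492, hold=64.2079 ⇒ V=64.4492 exercise | (k=7,j=2): S=84.8018, (K−S)⁺=48.6282, hold=48.3869 ⇒ V=48.6282 exercise | (k=7,j=3): S=104.2514, (K−S)⁺=29.1786, hold=28.9372 ⇒ V=29.1786 exercise | (k=7,j=4): S=128.1618, (K−S)⁺=5.2682, hold=10.5178 ⇒ V=10.5178 continue | (k=7,j=5): S=157.5562, (K−S)⁺=0.0000, hold=1.4032 ⇒ V=1.4032 continue | (k=7,j=6): S=193.6924, (K−S)⁺=0.0000, hold=0.0000 ⇒ V=0.0000 continue | (k=7,j=7): S=238.1165, (K−S)⁺=0.0000, hold=0.0000 ⇒ V=0.0000 continue  boundary S*=104.2514
step 6: (k=6,j=0): S=62.2142, (K−S)⁺=71.2158, hold=70.9744 ⇒ V=71.2158 exercise | (k=6,j=1): S=76.4833, (K−S)⁺=56.9467, hold=56.7053 ⇒ V=56.9467 exercise | (k=6,j=2): S=94.0250, (K−S)⁺=39.4050, hold=39.1636 ⇒ V=39.4050 exercise | (k=6,j=3): S=115.5900, (K−S)⁺=17.8400, hold=20.1295 ⇒ V=20.1295 continue | (k=6,j=4): S=142.1010, (K−S)⁺=0.0000, hold=6.1046 ⇒ V=6.1046 continue | (k=6,j=5): S=174.6924, (K−S)⁺=0.0000, hold=0.7242 ⇒ V=0.7242 continue | (k=6,j=6): S=214.7588, (K−S)⁺=0.0000, hold=0.0000 ⇒ V=0.0000 continue  boundary S*=94.0250
step 5: (k=5,j=0): S=68.9808, (K−S)⁺=64.4492, hold=64.2079 ⇒ V=64.4492 exercise | (k=5,j=1): S=84.8018, (K−S)⁺=48.6282, hold=48.3869 ⇒ V=48.6282 exercise | (k=5,j=2): S=104.2514, (K−S)⁺=29.1786, hold=30.0410 ⇒ V=30.0410 continue | (k=5,j=3): S=128.1618, (K−S)⁺=5.2682, hold=13.3317 ⇒ V=13.3317 continue | (k=5,j=4): S=157.5562, (K−S)⁺=0.0000, hold=3.4997 ⇒ V=3.4997 continue | (k=5,j=5): S=193.6924, (K−S)⁺=0.0000, hold=0.3737 ⇒ V=0.3737 continue  boundary S*=84.8018
step 4: (k=4,j=0): S=76.4833, (K−S)⁺=56.9467, hold=56.7053 ⇒ V=56.9467 exercise | (k=4,j=1): S=94.0250, (K−S)⁺=39.4050, hold=39.5794 ⇒ V=39.5794 continue | (k=4,j=2): S=115.5900, (K−S)⁺=17.8400, hold=21.9311 ⇒ V=21.9311 continue | (k=4,j=3): S=142.1010, (K−S)⁺=0.0000, hold=8.5676 ⇒ V=8.5676 continue | (k=4,j=4): S=174.6924, (K−S)⁺=0.0000, hold=1.9863 ⇒ V=1.9863 continue  boundary S*=76.4833
step 3: (k=3,j=0): S=84.8018, (K−S)⁺=48.6282, hold=48.4709 ⇒ V=48.6282 exercise | (k=3,j=1): S=104.2514, (K−S)⁺=29.1786, hold=30.9996 ⇒ V=30.9996 continue | (k=3,j=2): S=128.1618, (K−S)⁺=5.2682, hold=15.4489 ⇒ V=15.4489 continue | (k=3,j=3): S=157.5562, (K−S)⁺=0.0000, hold=5.3793 ⇒ V=5.3793 continue  boundary S*=84.8018
step 2: (k=2,j=0): S=94.0250, (K−S)⁺=39.4050, hold=40.0415 ⇒ V=40.0415 continue | (k=2,j=1): S=115.5900, (K−S)⁺=17.8400, hold=23.4465 ⇒ V=23.4465 continue | (k=2,j=2): S=142.1010, (K−S)⁺=0.0000, hold=10.5664 ⇒ V=10.5664 continue  boundary S*=-
step 1: (k=1,j=0): S=104.2514, (K−S)⁺=29.1786, hold=31.9686 ⇒ V=31.9686 continue | (k=1,j=1): S=128.1618, (K−S)⁺=5.2682, hold=17.1946 ⇒ V=17.1946 continue  boundary S*=-
step 0: (k=0,j=0): S=115.5900, (K−S)⁺=17.8400, hold=24.7882 ⇒ V=24.7882 continue  boundary S*=-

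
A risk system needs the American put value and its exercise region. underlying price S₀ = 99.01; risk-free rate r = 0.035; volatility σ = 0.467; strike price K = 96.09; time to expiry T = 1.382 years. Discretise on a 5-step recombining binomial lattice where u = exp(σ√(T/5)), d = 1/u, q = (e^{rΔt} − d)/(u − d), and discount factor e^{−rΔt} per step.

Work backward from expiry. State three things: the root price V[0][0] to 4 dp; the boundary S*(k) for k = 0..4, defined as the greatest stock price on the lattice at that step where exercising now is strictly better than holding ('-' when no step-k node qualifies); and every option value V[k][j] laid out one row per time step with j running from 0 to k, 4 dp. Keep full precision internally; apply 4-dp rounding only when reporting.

Δt=0.27640  u=1.27829  d=0.78230  q=0.45853  discount=0.99037
step 5 (expiry): payoffs max(K−S,0) = 67.0805 48.6881 18.6347 0.0000 0.0000 0.0000
step 4: (k=4,j=0): S=37.0824, (K−S)⁺=59.0076, hold=58.0825 ⇒ V=59.0076 exercise | (k=4,j=1): S=60.5932, (K−S)⁺=35.4968, hold=34.5718 ⇒ V=35.4968 exercise | (k=4,j=2): S=99.0100, (K−S)⁺=0.0000, hold=9.9930 ⇒ V=9.9930 continue | (k=4,j=3): S=161.7836, (K−S)⁺=0.0000, hold=0.0000 ⇒ V=0.0000 continue | (k=4,j=4): S=264.3565, (K−S)⁺=0.0000, hold=0.0000 ⇒ V=0.0000 continue  boundary S*=60.5932
step 3: (k=3,j=0): S=47.4019, (K−S)⁺=48.6881, hold=47.7630 ⇒ V=48.6881 exercise | (k=3,j=1): S=77.4553, (K−S)⁺=18.6347, hold=23.5735 ⇒ V=23.5735 continue | (k=3,j=2): S=126.5630, (K−S)⁺=0.0000, hold=5.3589 ⇒ V=5.3589 continue | (k=3,j=3): S=206.8056, (K−S)⁺=0.0000, hold=0.0000 ⇒ V=0.0000 continue  boundary S*=47.4019
step 2: (k=2,j=0): S=60.5932, (K−S)⁺=35.4968, hold=36.8145 ⇒ V=36.8145 continue | (k=2,j=1): S=99.0100, (K−S)⁺=0.0000, hold=15.0751 ⇒ V=15.0751 continue | (k=2,j=2): S=161.7836, (K−S)⁺=0.0000, hold=2.8738 ⇒ V=2.8738 continue  boundary S*=-
step 1: (k=1,j=0): S=77.4553, (K−S)⁺=18.6347, hold=26.5880 ⇒ V=26.5880 continue | (k=1,j=1): S=126.5630, (K−S)⁺=0.0000, hold=9.3892 ⇒ V=9.3892 continue  boundary S*=-
step 0: (k=0,j=0): S=99.0100, (K−S)⁺=0.0000, hold=18.5219 ⇒ V=18.5219 continue  boundary S*=-

price = 18.5219
boundary = - - - 47.4019 60.5932
tree:
18.5219
26.5880 9.3892
36.8145 15.0751 2.8738
48.6881 23.5735 5.3589 0.0000
59.0076 35.4968 9.9930 0.0000 0.0000
67.0805 48.6881 18.6347 0.0000 0.0000 0.0000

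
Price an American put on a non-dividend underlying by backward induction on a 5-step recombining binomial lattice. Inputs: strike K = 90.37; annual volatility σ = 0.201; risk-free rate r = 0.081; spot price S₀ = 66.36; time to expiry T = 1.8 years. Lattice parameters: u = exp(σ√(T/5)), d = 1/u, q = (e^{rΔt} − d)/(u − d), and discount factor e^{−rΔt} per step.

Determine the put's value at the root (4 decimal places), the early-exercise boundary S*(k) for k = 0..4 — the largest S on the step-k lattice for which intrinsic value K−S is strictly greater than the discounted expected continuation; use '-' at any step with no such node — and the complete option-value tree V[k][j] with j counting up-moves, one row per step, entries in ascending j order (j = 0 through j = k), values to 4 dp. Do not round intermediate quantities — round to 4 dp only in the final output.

price = 24.0100
boundary = 66.3600 74.8656 66.3600 74.8656 66.3600
tree:
24.0100
31.5493 15.5044
38.2320 24.0100 7.5387
44.1555 31.5493 15.5044 2.4315
49.4060 38.2320 24.0100 6.1400 0.0000
54.0600 44.1555 31.5493 15.5044 0.0000 0.0000

Δt=0.36000, u=1.12817, d=0.88639, q=0.59227, disc=e^(-rΔt)=0.97126
k=5 terminal: V=max(K-S,0) → 54.0600 44.1555 31.5493 15.5044 0.0000 0.0000
k=4: j=0 S=40.9640 intr=49.4060 cont=46.8088 V=49.4060[EX]; j=1 S=52.1380 intr=38.2320 cont=35.6348 V=38.2320[EX]; j=2 S=66.3600 intr=24.0100 cont=21.4129 V=24.0100[EX]; j=3 S=84.4614 intr=5.9086 cont=6.1400 V=6.1400[hold]; j=4 S=107.5004 intr=0.0000 cont=0.0000 V=0.0000[hold]  S*(4)=66.3600
k=3: j=0 S=46.2145 intr=44.1555 cont=41.5583 V=44.1555[EX]; j=1 S=58.8207 intr=31.5493 cont=28.9521 V=31.5493[EX]; j=2 S=74.8656 intr=15.5044 cont=13.0404 V=15.5044[EX]; j=3 S=95.2871 intr=0.0000 cont=2.4315 V=2.4315[hold]  S*(3)=74.8656
k=2: j=0 S=52.1380 intr=38.2320 cont=35.6348 V=38.2320[EX]; j=1 S=66.3600 intr=24.0100 cont=21.4129 V=24.0100[EX]; j=2 S=84.4614 intr=5.9086 cont=7.5387 V=7.5387[hold]  S*(2)=66.3600
k=1: j=0 S=58.8207 intr=31.5493 cont=28.9521 V=31.5493[EX]; j=1 S=74.8656 intr=15.5044 cont=13.8450 V=15.5044[EX]  S*(1)=74.8656
k=0: j=0 S=66.3600 intr=24.0100 cont=21.4129 V=24.0100[EX]  S*(0)=66.3600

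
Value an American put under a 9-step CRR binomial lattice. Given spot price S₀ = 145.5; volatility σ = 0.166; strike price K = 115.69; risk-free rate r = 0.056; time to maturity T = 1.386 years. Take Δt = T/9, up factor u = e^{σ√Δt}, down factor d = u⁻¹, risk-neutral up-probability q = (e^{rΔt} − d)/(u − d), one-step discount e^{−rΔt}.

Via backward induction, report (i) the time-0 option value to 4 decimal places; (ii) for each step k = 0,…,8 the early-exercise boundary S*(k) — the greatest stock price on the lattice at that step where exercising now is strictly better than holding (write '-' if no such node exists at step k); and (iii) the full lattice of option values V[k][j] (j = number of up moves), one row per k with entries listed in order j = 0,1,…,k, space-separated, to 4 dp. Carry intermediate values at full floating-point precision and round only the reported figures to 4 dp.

price = 0.6430
boundary = - - - - - - 98.4272 105.0525 98.4272
tree:
0.6430
1.1900 0.2059
2.1595 0.4160 0.0373
3.8266 0.8303 0.0837 0.0000
6.5838 1.6322 0.1877 0.0000 0.0000
10.9160 3.1452 0.4208 0.0000 0.0000 0.0000
17.2628 5.8982 0.9436 0.0000 0.0000 0.0000 0.0000
23.4702 10.6375 2.1158 0.0000 0.0000 0.0000 0.0000 0.0000
29.2862 17.2628 4.7442 0.0000 0.0000 0.0000 0.0000 0.0000 0.0000
34.7354 23.4702 10.6375 0.0000 0.0000 0.0000 0.0000 0.0000 0.0000 0.0000

params: Δt=0.15400 u=1.06731 d=0.93693 q=0.55015 e^(-rΔt)=0.99141
t_9 payoffs: 34.7354 23.4702 10.6375 0.0000 0.0000 0.0000 0.0000 0.0000 0.0000 0.0000
t_8: node(8,0) S=86.4038 payoff=29.2862 vs cont=28.2928 → 29.2862 [stop]  node(8,1) S=98.4272 payoff=17.2628 vs cont=16.2694 → 17.2628 [stop]  node(8,2) S=112.1238 payoff=3.5662 vs cont=4.7442 → 4.7442 [wait]  node(8,3) S=127.7263 payoff=0.0000 vs cont=0.0000 → 0.0000 [wait]  node(8,4) S=145.5000 payoff=0.0000 vs cont=0.0000 → 0.0000 [wait]  node(8,5) S=165.7470 payoff=0.0000 vs cont=0.0000 → 0.0000 [wait]  node(8,6) S=188.8114 payoff=0.0000 vs cont=0.0000 → 0.0000 [wait]  node(8,7) S=215.0853 payoff=0.0000 vs cont=0.0000 → 0.0000 [wait]  node(8,8) S=245.0154 payoff=0.0000 vs cont=0.0000 → 0.0000 [wait]  ⇒ S*(8)=98.4272
t_7: node(7,0) S=92.2198 payoff=23.4702 vs cont=22.4768 → 23.4702 [stop]  node(7,1) S=105.0525 payoff=10.6375 vs cont=10.2865 → 10.6375 [stop]  node(7,2) S=119.6711 payoff=0.0000 vs cont=2.1158 → 2.1158 [wait]  node(7,3) S=136.3238 payoff=0.0000 vs cont=0.0000 → 0.0000 [wait]  node(7,4) S=155.2939 payoff=0.0000 vs cont=0.0000 → 0.0000 [wait]  node(7,5) S=176.9037 payoff=0.0000 vs cont=0.0000 → 0.0000 [wait]  node(7,6) S=201.5206 payoff=0.0000 vs cont=0.0000 → 0.0000 [wait]  node(7,7) S=229.5631 payoff=0.0000 vs cont=0.0000 → 0.0000 [wait]  ⇒ S*(7)=105.0525
t_6: node(6,0) S=98.4272 payoff=17.2628 vs cont=16.2694 → 17.2628 [stop]  node(6,1) S=112.1238 payoff=3.5662 vs cont=5.8982 → 5.8982 [wait]  node(6,2) S=127.7263 payoff=0.0000 vs cont=0.9436 → 0.9436 [wait]  node(6,3) S=145.5000 payoff=0.0000 vs cont=0.0000 → 0.0000 [wait]  node(6,4) S=165.7470 payoff=0.0000 vs cont=0.0000 → 0.0000 [wait]  node(6,5) S=188.8114 payoff=0.0000 vs cont=0.0000 → 0.0000 [wait]  node(6,6) S=215.0853 payoff=0.0000 vs cont=0.0000 → 0.0000 [wait]  ⇒ S*(6)=98.4272
t_5: node(5,0) S=105.0525 payoff=10.6375 vs cont=10.9160 → 10.9160 [wait]  node(5,1) S=119.6711 payoff=0.0000 vs cont=3.1452 → 3.1452 [wait]  node(5,2) S=136.3238 payoff=0.0000 vs cont=0.4208 → 0.4208 [wait]  node(5,3) S=155.2939 payoff=0.0000 vs cont=0.0000 → 0.0000 [wait]  node(5,4) S=176.9037 payoff=0.0000 vs cont=0.0000 → 0.0000 [wait]  node(5,5) S=201.5206 payoff=0.0000 vs cont=0.0000 → 0.0000 [wait]  ⇒ S*(5)=-
t_4: node(4,0) S=112.1238 payoff=3.5662 vs cont=6.5838 → 6.5838 [wait]  node(4,1) S=127.7263 payoff=0.0000 vs cont=1.6322 → 1.6322 [wait]  node(4,2) S=145.5000 payoff=0.0000 vs cont=0.1877 → 0.1877 [wait]  node(4,3) S=165.7470 payoff=0.0000 vs cont=0.0000 → 0.0000 [wait]  node(4,4) S=188.8114 payoff=0.0000 vs cont=0.0000 → 0.0000 [wait]  ⇒ S*(4)=-
t_3: node(3,0) S=119.6711 payoff=0.0000 vs cont=3.8266 → 3.8266 [wait]  node(3,1) S=136.3238 payoff=0.0000 vs cont=0.8303 → 0.8303 [wait]  node(3,2) S=155.2939 payoff=0.0000 vs cont=0.0837 → 0.0837 [wait]  node(3,3) S=176.9037 payoff=0.0000 vs cont=0.0000 → 0.0000 [wait]  ⇒ S*(3)=-
t_2: node(2,0) S=127.7263 payoff=0.0000 vs cont=2.1595 → 2.1595 [wait]  node(2,1) S=145.5000 payoff=0.0000 vs cont=0.4160 → 0.4160 [wait]  node(2,2) S=165.7470 payoff=0.0000 vs cont=0.0373 → 0.0373 [wait]  ⇒ S*(2)=-
t_1: node(1,0) S=136.3238 payoff=0.0000 vs cont=1.1900 → 1.1900 [wait]  node(1,1) S=155.2939 payoff=0.0000 vs cont=0.2059 → 0.2059 [wait]  ⇒ S*(1)=-
t_0: node(0,0) S=145.5000 payoff=0.0000 vs cont=0.6430 → 0.6430 [wait]  ⇒ S*(0)=-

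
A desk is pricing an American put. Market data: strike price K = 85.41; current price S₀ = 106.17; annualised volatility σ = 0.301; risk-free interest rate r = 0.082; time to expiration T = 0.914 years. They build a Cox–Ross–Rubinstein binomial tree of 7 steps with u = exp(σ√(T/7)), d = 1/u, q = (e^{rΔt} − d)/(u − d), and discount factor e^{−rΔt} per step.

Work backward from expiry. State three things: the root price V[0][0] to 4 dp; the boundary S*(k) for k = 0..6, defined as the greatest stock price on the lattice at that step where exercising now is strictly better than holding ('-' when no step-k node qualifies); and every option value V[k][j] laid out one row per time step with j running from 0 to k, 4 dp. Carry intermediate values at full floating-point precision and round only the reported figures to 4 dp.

Δt=0.13057  u=1.11490  d=0.89694  q=0.52222  discount=0.98935
step 7 (expiry): payoffs max(K−S,0) = 35.8252 23.7759 8.7986 0.0000 0.0000 0.0000 0.0000 0.0000
step 6: (k=6,j=0): S=55.2821, (K−S)⁺=30.1279, hold=29.2183 ⇒ V=30.1279 exercise | (k=6,j=1): S=68.7159, (K−S)⁺=16.6941, hold=15.7845 ⇒ V=16.6941 exercise | (k=6,j=2): S=85.4141, (K−S)⁺=0.0000, hold=4.1590 ⇒ V=4.1590 continue | (k=6,j=3): S=106.1700, (K−S)⁺=0.0000, hold=0.0000 ⇒ V=0.0000 continue | (k=6,j=4): S=131.9697, (K−S)⁺=0.0000, hold=0.0000 ⇒ V=0.0000 continue | (k=6,j=5): S=164.0388, (K−S)⁺=0.0000, hold=0.0000 ⇒ V=0.0000 continue | (k=6,j=6): S=203.9008, (K−S)⁺=0.0000, hold=0.0000 ⇒ V=0.0000 continue  boundary S*=68.7159
step 5: (k=5,j=0): S=61.6341, (K−S)⁺=23.7759, hold=22.8663 ⇒ V=23.7759 exercise | (k=5,j=1): S=76.6114, (K−S)⁺=8.7986, hold=10.0399 ⇒ V=10.0399 continue | (k=5,j=2): S=95.2282, (K−S)⁺=0.0000, hold=1.9659 ⇒ V=1.9659 continue | (k=5,j=3): S=118.3690, (K−S)⁺=0.0000, hold=0.0000 ⇒ V=0.0000 continue | (k=5,j=4): S=147.1331, (K−S)⁺=0.0000, hold=0.0000 ⇒ V=0.0000 continue | (k=5,j=5): S=182.8870, (K−S)⁺=0.0000, hold=0.0000 ⇒ V=0.0000 continue  boundary S*=61.6341
step 4: (k=4,j=0): S=68.7159, (K−S)⁺=16.6941, hold=16.4259 ⇒ V=16.6941 exercise | (k=4,j=1): S=85.4141, (K−S)⁺=0.0000, hold=5.7615 ⇒ V=5.7615 continue | (k=4,j=2): S=106.1700, (K−S)⁺=0.0000, hold=0.9293 ⇒ V=0.9293 continue | (k=4,j=3): S=131.9697, (K−S)⁺=0.0000, hold=0.0000 ⇒ V=0.0000 continue | (k=4,j=4): S=164.0388, (K−S)⁺=0.0000, hold=0.0000 ⇒ V=0.0000 continue  boundary S*=68.7159
step 3: (k=3,j=0): S=76.6114, (K−S)⁺=8.7986, hold=10.8679 ⇒ V=10.8679 continue | (k=3,j=1): S=95.2282, (K−S)⁺=0.0000, hold=3.2035 ⇒ V=3.2035 continue | (k=3,j=2): S=118.3690, (K−S)⁺=0.0000, hold=0.4393 ⇒ V=0.4393 continue | (k=3,j=3): S=147.1331, (K−S)⁺=0.0000, hold=0.0000 ⇒ V=0.0000 continue  boundary S*=-
step 2: (k=2,j=0): S=85.4141, (K−S)⁺=0.0000, hold=6.7923 ⇒ V=6.7923 continue | (k=2,j=1): S=106.1700, (K−S)⁺=0.0000, hold=1.7412 ⇒ V=1.7412 continue | (k=2,j=2): S=131.9697, (K−S)⁺=0.0000, hold=0.2076 ⇒ V=0.2076 continue  boundary S*=-
step 1: (k=1,j=0): S=95.2282, (K−S)⁺=0.0000, hold=4.1102 ⇒ V=4.1102 continue | (k=1,j=1): S=118.3690, (K−S)⁺=0.0000, hold=0.9303 ⇒ V=0.9303 continue  boundary S*=-
step 0: (k=0,j=0): S=106.1700, (K−S)⁺=0.0000, hold=2.4235 ⇒ V=2.4235 continue  boundary S*=-

price = 2.4235
boundary = - - - - 68.7159 61.6341 68.7159
tree:
2.4235
4.1102 0.9303
6.7923 1.7412 0.2076
10.8679 3.2035 0.4393 0.0000
16.6941 5.7615 0.9293 0.0000 0.0000
23.7759 10.0399 1.9659 0.0000 0.0000 0.0000
30.1279 16.6941 4.1590 0.0000 0.0000 0.0000 0.0000
35.8252 23.7759 8.7986 0.0000 0.0000 0.0000 0.0000 0.0000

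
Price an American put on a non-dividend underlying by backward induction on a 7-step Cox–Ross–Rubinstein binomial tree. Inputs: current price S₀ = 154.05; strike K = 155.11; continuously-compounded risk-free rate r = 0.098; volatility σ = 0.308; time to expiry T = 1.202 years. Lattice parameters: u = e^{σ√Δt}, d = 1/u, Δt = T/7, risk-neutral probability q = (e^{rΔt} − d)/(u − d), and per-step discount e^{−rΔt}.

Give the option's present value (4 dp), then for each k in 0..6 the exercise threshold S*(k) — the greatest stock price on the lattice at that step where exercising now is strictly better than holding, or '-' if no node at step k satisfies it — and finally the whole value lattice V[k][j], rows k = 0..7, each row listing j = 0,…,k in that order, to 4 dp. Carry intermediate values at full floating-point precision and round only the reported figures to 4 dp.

price = 15.0130
boundary = - - 119.3448 105.0447 119.3448 105.0447 119.3448
tree:
15.0130
23.5663 8.0387
35.7652 13.6878 3.3729
50.0653 22.5715 6.3837 0.8573
62.6519 35.7652 11.7948 1.8726 0.0000
73.7303 50.0653 21.0688 4.0906 0.0000 0.0000
83.4813 62.6519 35.7652 8.9354 0.0000 0.0000 0.0000
92.0640 73.7303 50.0653 19.5185 0.0000 0.0000 0.0000 0.0000

params: Δt=0.17171 u=1.13613 d=0.88018 q=0.53444 e^(-rΔt)=0.98331
t_7 payoffs: 92.0640 73.7303 50.0653 19.5185 0.0000 0.0000 0.0000 0.0000
t_6: node(6,0) S=71.6287 payoff=83.4813 vs cont=80.8930 → 83.4813 [stop]  node(6,1) S=92.4581 payoff=62.6519 vs cont=60.0635 → 62.6519 [stop]  node(6,2) S=119.3448 payoff=35.7652 vs cont=33.1769 → 35.7652 [stop]  node(6,3) S=154.0500 payoff=1.0600 vs cont=8.9354 → 8.9354 [wait]  node(6,4) S=198.8474 payoff=0.0000 vs cont=0.0000 → 0.0000 [wait]  node(6,5) S=256.6719 payoff=0.0000 vs cont=0.0000 → 0.0000 [wait]  node(6,6) S=331.3116 payoff=0.0000 vs cont=0.0000 → 0.0000 [wait]  ⇒ S*(6)=119.3448
t_5: node(5,0) S=81.3797 payoff=73.7303 vs cont=71.1420 → 73.7303 [stop]  node(5,1) S=105.0447 payoff=50.0653 vs cont=47.4769 → 50.0653 [stop]  node(5,2) S=135.5915 payoff=19.5185 vs cont=21.0688 → 21.0688 [wait]  node(5,3) S=175.0213 payoff=0.0000 vs cont=4.0906 → 4.0906 [wait]  node(5,4) S=225.9171 payoff=0.0000 vs cont=0.0000 → 0.0000 [wait]  node(5,5) S=291.6134 payoff=0.0000 vs cont=0.0000 → 0.0000 [wait]  ⇒ S*(5)=105.0447
t_4: node(4,0) S=92.4581 payoff=62.6519 vs cont=60.0635 → 62.6519 [stop]  node(4,1) S=119.3448 payoff=35.7652 vs cont=33.9916 → 35.7652 [stop]  node(4,2) S=154.0500 payoff=1.0600 vs cont=11.7948 → 11.7948 [wait]  node(4,3) S=198.8474 payoff=0.0000 vs cont=1.8726 → 1.8726 [wait]  node(4,4) S=256.6719 payoff=0.0000 vs cont=0.0000 → 0.0000 [wait]  ⇒ S*(4)=119.3448
t_3: node(3,0) S=105.0447 payoff=50.0653 vs cont=47.4769 → 50.0653 [stop]  node(3,1) S=135.5915 payoff=19.5185 vs cont=22.5715 → 22.5715 [wait]  node(3,2) S=175.0213 payoff=0.0000 vs cont=6.3837 → 6.3837 [wait]  node(3,3) S=225.9171 payoff=0.0000 vs cont=0.8573 → 0.8573 [wait]  ⇒ S*(3)=105.0447
t_2: node(2,0) S=119.3448 payoff=35.7652 vs cont=34.7813 → 35.7652 [stop]  node(2,1) S=154.0500 payoff=1.0600 vs cont=13.6878 → 13.6878 [wait]  node(2,2) S=198.8474 payoff=0.0000 vs cont=3.3729 → 3.3729 [wait]  ⇒ S*(2)=119.3448
t_1: node(1,0) S=135.5915 payoff=19.5185 vs cont=23.5663 → 23.5663 [wait]  node(1,1) S=175.0213 payoff=0.0000 vs cont=8.0387 → 8.0387 [wait]  ⇒ S*(1)=-
t_0: node(0,0) S=154.0500 payoff=1.0600 vs cont=15.0130 → 15.0130 [wait]  ⇒ S*(0)=-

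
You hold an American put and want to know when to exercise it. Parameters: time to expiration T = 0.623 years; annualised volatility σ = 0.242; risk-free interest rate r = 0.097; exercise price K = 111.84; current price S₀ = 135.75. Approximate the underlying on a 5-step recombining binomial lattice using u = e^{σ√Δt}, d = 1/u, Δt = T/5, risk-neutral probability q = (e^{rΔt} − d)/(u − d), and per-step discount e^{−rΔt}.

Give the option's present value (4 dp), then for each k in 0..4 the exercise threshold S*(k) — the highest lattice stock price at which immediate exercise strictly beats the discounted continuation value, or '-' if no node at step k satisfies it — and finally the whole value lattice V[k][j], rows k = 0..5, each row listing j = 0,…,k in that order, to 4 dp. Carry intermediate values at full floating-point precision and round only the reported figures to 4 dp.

Δt=0.12460, u=1.08918, d=0.91812, q=0.54974, disc=e^(-rΔt)=0.98799
k=5 terminal: V=max(K-S,0) → 23.2782 6.7785 0.0000 0.0000 0.0000 0.0000
k=4: j=0 S=96.4595 intr=15.3805 cont=14.0369 V=15.3805[EX]; j=1 S=114.4307 intr=0.0000 cont=3.0154 V=3.0154[hold]; j=2 S=135.7500 intr=0.0000 cont=0.0000 V=0.0000[hold]; j=3 S=161.0413 intr=0.0000 cont=0.0000 V=0.0000[hold]; j=4 S=191.0445 intr=0.0000 cont=0.0000 V=0.0000[hold]  S*(4)=96.4595
k=3: j=0 S=105.0615 intr=6.7785 cont=8.4797 V=8.4797[hold]; j=1 S=124.6353 intr=0.0000 cont=1.3414 V=1.3414[hold]; j=2 S=147.8559 intr=0.0000 cont=0.0000 V=0.0000[hold]; j=3 S=175.4026 intr=0.0000 cont=0.0000 V=0.0000[hold]  S*(3)=-
k=2: j=0 S=114.4307 intr=0.0000 cont=4.5008 V=4.5008[hold]; j=1 S=135.7500 intr=0.0000 cont=0.5967 V=0.5967[hold]; j=2 S=161.0413 intr=0.0000 cont=0.0000 V=0.0000[hold]  S*(2)=-
k=1: j=0 S=124.6353 intr=0.0000 cont=2.3262 V=2.3262[hold]; j=1 S=147.8559 intr=0.0000 cont=0.2654 V=0.2654[hold]  S*(1)=-
k=0: j=0 S=135.7500 intr=0.0000 cont=1.1790 V=1.1790[hold]  S*(0)=-

price = 1.1790
boundary = - - - - 96.4595
tree:
1.1790
2.3262 0.2654
4.5008 0.5967 0.0000
8.4797 1.3414 0.0000 0.0000
15.3805 3.0154 0.0000 0.0000 0.0000
23.2782 6.7785 0.0000 0.0000 0.0000 0.0000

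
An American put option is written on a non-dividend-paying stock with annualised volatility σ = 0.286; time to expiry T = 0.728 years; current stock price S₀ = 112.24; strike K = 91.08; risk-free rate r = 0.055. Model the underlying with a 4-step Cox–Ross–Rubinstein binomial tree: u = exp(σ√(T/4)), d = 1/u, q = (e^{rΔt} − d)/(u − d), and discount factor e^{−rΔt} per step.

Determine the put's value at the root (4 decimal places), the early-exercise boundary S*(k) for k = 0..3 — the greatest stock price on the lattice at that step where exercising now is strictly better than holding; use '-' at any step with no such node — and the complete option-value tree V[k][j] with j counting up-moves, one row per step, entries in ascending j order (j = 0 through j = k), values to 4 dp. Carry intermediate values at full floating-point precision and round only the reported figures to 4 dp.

price = 2.0481
boundary = - - - 77.8360
tree:
2.0481
3.8545 0.3574
7.1862 0.7378 0.0000
13.2440 1.5229 0.0000 0.0000
22.1844 3.1434 0.0000 0.0000 0.0000

Δt=0.18200, u=1.12977, d=0.88514, q=0.51066, disc=e^(-rΔt)=0.99004
k=4 terminal: V=max(K-S,0) → 22.1844 3.1434 0.0000 0.0000 0.0000
k=3: j=0 S=77.8360 intr=13.2440 cont=12.3368 V=13.2440[EX]; j=1 S=99.3479 intr=0.0000 cont=1.5229 V=1.5229[hold]; j=2 S=126.8051 intr=0.0000 cont=0.0000 V=0.0000[hold]; j=3 S=161.8508 intr=0.0000 cont=0.0000 V=0.0000[hold]  S*(3)=77.8360
k=2: j=0 S=87.9366 intr=3.1434 cont=7.1862 V=7.1862[hold]; j=1 S=112.2400 intr=0.0000 cont=0.7378 V=0.7378[hold]; j=2 S=143.2603 intr=0.0000 cont=0.0000 V=0.0000[hold]  S*(2)=-
k=1: j=0 S=99.3479 intr=0.0000 cont=3.8545 V=3.8545[hold]; j=1 S=126.8051 intr=0.0000 cont=0.3574 V=0.3574[hold]  S*(1)=-
k=0: j=0 S=112.2400 intr=0.0000 cont=2.0481 V=2.0481[hold]  S*(0)=-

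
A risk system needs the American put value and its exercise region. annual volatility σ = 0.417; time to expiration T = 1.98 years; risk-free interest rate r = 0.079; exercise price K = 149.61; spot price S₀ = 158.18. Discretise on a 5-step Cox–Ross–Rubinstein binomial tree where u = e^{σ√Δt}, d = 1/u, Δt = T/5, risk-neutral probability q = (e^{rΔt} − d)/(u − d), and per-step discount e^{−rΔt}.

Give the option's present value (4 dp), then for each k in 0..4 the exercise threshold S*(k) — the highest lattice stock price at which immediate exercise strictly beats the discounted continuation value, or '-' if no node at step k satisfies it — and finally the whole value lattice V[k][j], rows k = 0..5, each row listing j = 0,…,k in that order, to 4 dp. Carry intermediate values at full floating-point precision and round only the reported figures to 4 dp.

price = 23.5241
boundary = - - 93.5887 71.9879 93.5887
tree:
23.5241
36.9633 11.3045
56.0213 19.8664 3.2830
77.6221 33.9997 6.7027 0.0000
94.2374 56.0213 13.6845 0.0000 0.0000
107.0177 77.6221 27.9389 0.0000 0.0000 0.0000

Δt=0.39600, u=1.30006, d=0.76919, q=0.49463, disc=e^(-rΔt)=0.96920
k=5 terminal: V=max(K-S,0) → 107.0177 77.6221 27.9389 0.0000 0.0000 0.0000
k=4: j=0 S=55.3726 intr=94.2374 cont=89.6294 V=94.2374[EX]; j=1 S=93.5887 intr=56.0213 cont=51.4134 V=56.0213[EX]; j=2 S=158.1800 intr=0.0000 cont=13.6845 V=13.6845[hold]; j=3 S=267.3497 intr=0.0000 cont=0.0000 V=0.0000[hold]; j=4 S=451.8641 intr=0.0000 cont=0.0000 V=0.0000[hold]  S*(4)=93.5887
k=3: j=0 S=71.9879 intr=77.6221 cont=73.0142 V=77.6221[EX]; j=1 S=121.6711 intr=27.9389 cont=33.9997 V=33.9997[hold]; j=2 S=205.6438 intr=0.0000 cont=6.7027 V=6.7027[hold]; j=3 S=347.5712 intr=0.0000 cont=0.0000 V=0.0000[hold]  S*(3)=71.9879
k=2: j=0 S=93.5887 intr=56.0213 cont=54.3189 V=56.0213[EX]; j=1 S=158.1800 intr=0.0000 cont=19.8664 V=19.8664[hold]; j=2 S=267.3497 intr=0.0000 cont=3.2830 V=3.2830[hold]  S*(2)=93.5887
k=1: j=0 S=121.6711 intr=27.9389 cont=36.9633 V=36.9633[hold]; j=1 S=205.6438 intr=0.0000 cont=11.3045 V=11.3045[hold]  S*(1)=-
k=0: j=0 S=158.1800 intr=0.0000 cont=23.5241 V=23.5241[hold]  S*(0)=-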